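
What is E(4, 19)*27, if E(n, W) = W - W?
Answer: 0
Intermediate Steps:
E(n, W) = 0
E(4, 19)*27 = 0*27 = 0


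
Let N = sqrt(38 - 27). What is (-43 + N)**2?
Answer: (43 - sqrt(11))**2 ≈ 1574.8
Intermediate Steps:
N = sqrt(11) ≈ 3.3166
(-43 + N)**2 = (-43 + sqrt(11))**2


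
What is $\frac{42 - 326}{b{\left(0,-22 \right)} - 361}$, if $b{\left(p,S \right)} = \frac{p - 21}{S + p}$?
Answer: $\frac{6248}{7921} \approx 0.78879$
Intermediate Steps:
$b{\left(p,S \right)} = \frac{-21 + p}{S + p}$
$\frac{42 - 326}{b{\left(0,-22 \right)} - 361} = \frac{42 - 326}{\frac{-21 + 0}{-22 + 0} - 361} = - \frac{284}{\frac{1}{-22} \left(-21\right) - 361} = - \frac{284}{\left(- \frac{1}{22}\right) \left(-21\right) - 361} = - \frac{284}{\frac{21}{22} - 361} = - \frac{284}{- \frac{7921}{22}} = \left(-284\right) \left(- \frac{22}{7921}\right) = \frac{6248}{7921}$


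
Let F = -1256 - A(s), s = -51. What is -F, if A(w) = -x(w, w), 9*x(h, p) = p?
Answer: 3785/3 ≈ 1261.7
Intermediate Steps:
x(h, p) = p/9
A(w) = -w/9
F = -3785/3 (F = -1256 - (-1)*(-51)/9 = -1256 - 1*17/3 = -1256 - 17/3 = -3785/3 ≈ -1261.7)
-F = -1*(-3785/3) = 3785/3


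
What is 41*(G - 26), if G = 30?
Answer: 164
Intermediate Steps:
41*(G - 26) = 41*(30 - 26) = 41*4 = 164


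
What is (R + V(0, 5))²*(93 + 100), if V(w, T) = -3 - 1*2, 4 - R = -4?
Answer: 1737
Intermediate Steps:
R = 8 (R = 4 - 1*(-4) = 4 + 4 = 8)
V(w, T) = -5 (V(w, T) = -3 - 2 = -5)
(R + V(0, 5))²*(93 + 100) = (8 - 5)²*(93 + 100) = 3²*193 = 9*193 = 1737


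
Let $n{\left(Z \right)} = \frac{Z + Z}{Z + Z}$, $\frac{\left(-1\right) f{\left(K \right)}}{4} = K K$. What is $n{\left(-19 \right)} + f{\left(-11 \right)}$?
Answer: $-483$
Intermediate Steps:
$f{\left(K \right)} = - 4 K^{2}$ ($f{\left(K \right)} = - 4 K K = - 4 K^{2}$)
$n{\left(Z \right)} = 1$ ($n{\left(Z \right)} = \frac{2 Z}{2 Z} = 2 Z \frac{1}{2 Z} = 1$)
$n{\left(-19 \right)} + f{\left(-11 \right)} = 1 - 4 \left(-11\right)^{2} = 1 - 484 = -483$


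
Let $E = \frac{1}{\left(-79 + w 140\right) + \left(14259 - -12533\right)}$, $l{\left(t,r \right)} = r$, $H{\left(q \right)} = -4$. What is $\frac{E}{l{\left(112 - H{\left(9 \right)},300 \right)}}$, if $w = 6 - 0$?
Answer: $\frac{1}{8265900} \approx 1.2098 \cdot 10^{-7}$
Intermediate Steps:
$w = 6$ ($w = 6 + 0 = 6$)
$E = \frac{1}{27553}$ ($E = \frac{1}{\left(-79 + 6 \cdot 140\right) + \left(14259 - -12533\right)} = \frac{1}{\left(-79 + 840\right) + \left(14259 + 12533\right)} = \frac{1}{761 + 26792} = \frac{1}{27553} \approx 3.6294 \cdot 10^{-5}$)
$\frac{E}{l{\left(112 - H{\left(9 \right)},300 \right)}} = \frac{1}{27553 \cdot 300} = \frac{1}{27553} \cdot \frac{1}{300} = \frac{1}{8265900}$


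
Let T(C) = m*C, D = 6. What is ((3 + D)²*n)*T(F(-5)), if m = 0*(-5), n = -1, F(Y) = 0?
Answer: 0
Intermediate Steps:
m = 0
T(C) = 0 (T(C) = 0*C = 0)
((3 + D)²*n)*T(F(-5)) = ((3 + 6)²*(-1))*0 = (9²*(-1))*0 = (81*(-1))*0 = -81*0 = 0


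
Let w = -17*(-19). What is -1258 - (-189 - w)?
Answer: -746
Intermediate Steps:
w = 323
-1258 - (-189 - w) = -1258 - (-189 - 1*323) = -1258 - (-189 - 323) = -1258 - 1*(-512) = -1258 + 512 = -746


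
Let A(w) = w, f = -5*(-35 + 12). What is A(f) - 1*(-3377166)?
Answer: 3377281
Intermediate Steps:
f = 115 (f = -5*(-23) = 115)
A(f) - 1*(-3377166) = 115 - 1*(-3377166) = 115 + 3377166 = 3377281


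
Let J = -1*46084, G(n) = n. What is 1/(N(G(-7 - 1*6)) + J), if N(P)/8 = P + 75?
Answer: -1/45588 ≈ -2.1936e-5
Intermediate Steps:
N(P) = 600 + 8*P (N(P) = 8*(P + 75) = 8*(75 + P) = 600 + 8*P)
J = -46084
1/(N(G(-7 - 1*6)) + J) = 1/((600 + 8*(-7 - 1*6)) - 46084) = 1/((600 + 8*(-7 - 6)) - 46084) = 1/((600 + 8*(-13)) - 46084) = 1/((600 - 104) - 46084) = 1/(496 - 46084) = 1/(-45588) = -1/45588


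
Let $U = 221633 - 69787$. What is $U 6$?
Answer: $911076$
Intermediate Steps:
$U = 151846$
$U 6 = 151846 \cdot 6 = 911076$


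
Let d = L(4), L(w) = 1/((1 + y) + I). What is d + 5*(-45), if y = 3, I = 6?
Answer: -2249/10 ≈ -224.90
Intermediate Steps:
L(w) = ⅒ (L(w) = 1/((1 + 3) + 6) = 1/(4 + 6) = 1/10 = ⅒)
d = ⅒ ≈ 0.10000
d + 5*(-45) = ⅒ + 5*(-45) = ⅒ - 225 = -2249/10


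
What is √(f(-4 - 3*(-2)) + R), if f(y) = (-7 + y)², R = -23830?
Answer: 69*I*√5 ≈ 154.29*I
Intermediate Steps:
√(f(-4 - 3*(-2)) + R) = √((-7 + (-4 - 3*(-2)))² - 23830) = √((-7 + (-4 + 6))² - 23830) = √((-7 + 2)² - 23830) = √((-5)² - 23830) = √(25 - 23830) = √(-23805) = 69*I*√5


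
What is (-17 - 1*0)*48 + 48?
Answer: -768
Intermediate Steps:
(-17 - 1*0)*48 + 48 = (-17 + 0)*48 + 48 = -17*48 + 48 = -816 + 48 = -768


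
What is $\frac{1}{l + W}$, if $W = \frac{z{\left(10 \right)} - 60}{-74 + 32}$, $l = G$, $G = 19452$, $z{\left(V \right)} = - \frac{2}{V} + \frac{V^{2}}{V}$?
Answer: $\frac{210}{4085171} \approx 5.1405 \cdot 10^{-5}$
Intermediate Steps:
$z{\left(V \right)} = V - \frac{2}{V}$ ($z{\left(V \right)} = - \frac{2}{V} + V = V - \frac{2}{V}$)
$l = 19452$
$W = \frac{251}{210}$ ($W = \frac{\left(10 - \frac{2}{10}\right) - 60}{-74 + 32} = \frac{\left(10 - \frac{1}{5}\right) - 60}{-42} = \left(\left(10 - \frac{1}{5}\right) - 60\right) \left(- \frac{1}{42}\right) = \left(\frac{49}{5} - 60\right) \left(- \frac{1}{42}\right) = \left(- \frac{251}{5}\right) \left(- \frac{1}{42}\right) = \frac{251}{210} \approx 1.1952$)
$\frac{1}{l + W} = \frac{1}{19452 + \frac{251}{210}} = \frac{1}{\frac{4085171}{210}} = \frac{210}{4085171}$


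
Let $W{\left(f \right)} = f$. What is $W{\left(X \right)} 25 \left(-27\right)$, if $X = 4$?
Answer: $-2700$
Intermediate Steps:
$W{\left(X \right)} 25 \left(-27\right) = 4 \cdot 25 \left(-27\right) = 100 \left(-27\right) = -2700$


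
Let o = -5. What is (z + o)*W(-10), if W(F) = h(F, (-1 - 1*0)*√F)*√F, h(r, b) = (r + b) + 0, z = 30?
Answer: 250 - 250*I*√10 ≈ 250.0 - 790.57*I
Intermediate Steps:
h(r, b) = b + r (h(r, b) = (b + r) + 0 = b + r)
W(F) = √F*(F - √F) (W(F) = ((-1 - 1*0)*√F + F)*√F = ((-1 + 0)*√F + F)*√F = (-√F + F)*√F = (F - √F)*√F = √F*(F - √F))
(z + o)*W(-10) = (30 - 5)*((-10)^(3/2) - 1*(-10)) = 25*(-10*I*√10 + 10) = 25*(10 - 10*I*√10) = 250 - 250*I*√10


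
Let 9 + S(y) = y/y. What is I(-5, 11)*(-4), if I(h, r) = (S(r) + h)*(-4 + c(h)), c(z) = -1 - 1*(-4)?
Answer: -52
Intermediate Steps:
c(z) = 3 (c(z) = -1 + 4 = 3)
S(y) = -8 (S(y) = -9 + y/y = -9 + 1 = -8)
I(h, r) = 8 - h (I(h, r) = (-8 + h)*(-4 + 3) = (-8 + h)*(-1) = 8 - h)
I(-5, 11)*(-4) = (8 - 1*(-5))*(-4) = (8 + 5)*(-4) = 13*(-4) = -52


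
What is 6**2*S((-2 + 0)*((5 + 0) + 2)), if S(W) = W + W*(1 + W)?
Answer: 6048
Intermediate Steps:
6**2*S((-2 + 0)*((5 + 0) + 2)) = 6**2*(((-2 + 0)*((5 + 0) + 2))*(2 + (-2 + 0)*((5 + 0) + 2))) = 36*((-2*(5 + 2))*(2 - 2*(5 + 2))) = 36*((-2*7)*(2 - 2*7)) = 36*(-14*(2 - 14)) = 36*(-14*(-12)) = 36*168 = 6048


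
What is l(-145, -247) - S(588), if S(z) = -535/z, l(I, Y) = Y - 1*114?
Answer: -211733/588 ≈ -360.09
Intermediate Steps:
l(I, Y) = -114 + Y (l(I, Y) = Y - 114 = -114 + Y)
l(-145, -247) - S(588) = (-114 - 247) - (-535)/588 = -361 - (-535)/588 = -361 - 1*(-535/588) = -361 + 535/588 = -211733/588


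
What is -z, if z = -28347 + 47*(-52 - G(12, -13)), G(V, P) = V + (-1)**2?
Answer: 31402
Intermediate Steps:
G(V, P) = 1 + V (G(V, P) = V + 1 = 1 + V)
z = -31402 (z = -28347 + 47*(-52 - (1 + 12)) = -28347 + 47*(-52 - 1*13) = -28347 + 47*(-52 - 13) = -28347 + 47*(-65) = -28347 - 3055 = -31402)
-z = -1*(-31402) = 31402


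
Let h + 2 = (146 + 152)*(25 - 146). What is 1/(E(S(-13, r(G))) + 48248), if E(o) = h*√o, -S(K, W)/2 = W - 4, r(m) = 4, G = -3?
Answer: 1/48248 ≈ 2.0726e-5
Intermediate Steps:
S(K, W) = 8 - 2*W (S(K, W) = -2*(W - 4) = -2*(-4 + W) = 8 - 2*W)
h = -36060 (h = -2 + (146 + 152)*(25 - 146) = -2 + 298*(-121) = -2 - 36058 = -36060)
E(o) = -36060*√o
1/(E(S(-13, r(G))) + 48248) = 1/(-36060*√(8 - 2*4) + 48248) = 1/(-36060*√(8 - 8) + 48248) = 1/(-36060*√0 + 48248) = 1/(-36060*0 + 48248) = 1/(0 + 48248) = 1/48248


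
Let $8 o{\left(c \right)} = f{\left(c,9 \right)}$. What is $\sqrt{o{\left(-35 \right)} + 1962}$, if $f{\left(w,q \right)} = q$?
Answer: $\frac{3 \sqrt{3490}}{4} \approx 44.307$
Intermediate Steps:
$o{\left(c \right)} = \frac{9}{8}$ ($o{\left(c \right)} = \frac{1}{8} \cdot 9 = \frac{9}{8}$)
$\sqrt{o{\left(-35 \right)} + 1962} = \sqrt{\frac{9}{8} + 1962} = \sqrt{\frac{15705}{8}} = \frac{3 \sqrt{3490}}{4}$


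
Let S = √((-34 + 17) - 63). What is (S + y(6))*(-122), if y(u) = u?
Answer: -732 - 488*I*√5 ≈ -732.0 - 1091.2*I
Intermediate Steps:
S = 4*I*√5 (S = √(-17 - 63) = √(-80) = 4*I*√5 ≈ 8.9443*I)
(S + y(6))*(-122) = (4*I*√5 + 6)*(-122) = (6 + 4*I*√5)*(-122) = -732 - 488*I*√5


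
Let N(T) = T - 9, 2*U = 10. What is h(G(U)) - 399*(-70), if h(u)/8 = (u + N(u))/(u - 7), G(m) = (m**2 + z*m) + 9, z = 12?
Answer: 2431342/87 ≈ 27946.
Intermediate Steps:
U = 5 (U = (1/2)*10 = 5)
N(T) = -9 + T
G(m) = 9 + m**2 + 12*m (G(m) = (m**2 + 12*m) + 9 = 9 + m**2 + 12*m)
h(u) = 8*(-9 + 2*u)/(-7 + u) (h(u) = 8*((u + (-9 + u))/(u - 7)) = 8*((-9 + 2*u)/(-7 + u)) = 8*(-9 + 2*u)/(-7 + u))
h(G(U)) - 399*(-70) = 8*(-9 + 2*(9 + 5**2 + 12*5))/(-7 + (9 + 5**2 + 12*5)) - 399*(-70) = 8*(-9 + 2*(9 + 25 + 60))/(-7 + (9 + 25 + 60)) - 1*(-27930) = 8*(-9 + 2*94)/(-7 + 94) + 27930 = 8*(-9 + 188)/87 + 27930 = 8*(1/87)*179 + 27930 = 1432/87 + 27930 = 2431342/87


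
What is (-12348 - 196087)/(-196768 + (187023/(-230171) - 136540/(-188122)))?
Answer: 4512641601425485/4260051594155241 ≈ 1.0593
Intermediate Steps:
(-12348 - 196087)/(-196768 + (187023/(-230171) - 136540/(-188122))) = -208435/(-196768 + (187023*(-1/230171) - 136540*(-1/188122))) = -208435/(-196768 + (-187023/230171 + 68270/94061)) = -208435/(-196768 - 1877796233/21650114431) = -208435/(-4260051594155241/21650114431) = -208435*(-21650114431/4260051594155241) = 4512641601425485/4260051594155241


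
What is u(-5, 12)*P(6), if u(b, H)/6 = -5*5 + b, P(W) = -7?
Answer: 1260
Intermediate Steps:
u(b, H) = -150 + 6*b (u(b, H) = 6*(-5*5 + b) = 6*(-25 + b) = -150 + 6*b)
u(-5, 12)*P(6) = (-150 + 6*(-5))*(-7) = (-150 - 30)*(-7) = -180*(-7) = 1260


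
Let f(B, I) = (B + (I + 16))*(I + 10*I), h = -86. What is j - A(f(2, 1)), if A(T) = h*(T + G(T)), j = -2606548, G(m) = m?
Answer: -2570600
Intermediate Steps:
f(B, I) = 11*I*(16 + B + I) (f(B, I) = (B + (16 + I))*(11*I) = (16 + B + I)*(11*I) = 11*I*(16 + B + I))
A(T) = -172*T (A(T) = -86*(T + T) = -172*T)
j - A(f(2, 1)) = -2606548 - (-172)*11*1*(16 + 2 + 1) = -2606548 - (-172)*11*1*19 = -2606548 - (-172)*209 = -2606548 - 1*(-35948) = -2606548 + 35948 = -2570600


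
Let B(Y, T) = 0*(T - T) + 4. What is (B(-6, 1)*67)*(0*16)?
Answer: 0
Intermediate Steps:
B(Y, T) = 4 (B(Y, T) = 0*0 + 4 = 0 + 4 = 4)
(B(-6, 1)*67)*(0*16) = (4*67)*(0*16) = 268*0 = 0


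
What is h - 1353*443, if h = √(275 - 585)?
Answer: -599379 + I*√310 ≈ -5.9938e+5 + 17.607*I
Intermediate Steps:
h = I*√310 (h = √(-310) = I*√310 ≈ 17.607*I)
h - 1353*443 = I*√310 - 1353*443 = I*√310 - 599379 = -599379 + I*√310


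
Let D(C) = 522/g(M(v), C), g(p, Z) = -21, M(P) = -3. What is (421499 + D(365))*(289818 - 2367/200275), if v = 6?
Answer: 171246243681778977/1401925 ≈ 1.2215e+11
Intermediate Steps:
D(C) = -174/7 (D(C) = 522/(-21) = 522*(-1/21) = -174/7)
(421499 + D(365))*(289818 - 2367/200275) = (421499 - 174/7)*(289818 - 2367/200275) = 2950319*(289818 - 2367*1/200275)/7 = 2950319*(289818 - 2367/200275)/7 = (2950319/7)*(58043297583/200275) = 171246243681778977/1401925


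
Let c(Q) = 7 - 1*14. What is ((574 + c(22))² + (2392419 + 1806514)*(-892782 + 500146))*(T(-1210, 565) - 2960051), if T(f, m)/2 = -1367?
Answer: 4884601225902518715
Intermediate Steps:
c(Q) = -7 (c(Q) = 7 - 14 = -7)
T(f, m) = -2734 (T(f, m) = 2*(-1367) = -2734)
((574 + c(22))² + (2392419 + 1806514)*(-892782 + 500146))*(T(-1210, 565) - 2960051) = ((574 - 7)² + (2392419 + 1806514)*(-892782 + 500146))*(-2734 - 2960051) = (567² + 4198933*(-392636))*(-2962785) = (321489 - 1648652257388)*(-2962785) = -1648651935899*(-2962785) = 4884601225902518715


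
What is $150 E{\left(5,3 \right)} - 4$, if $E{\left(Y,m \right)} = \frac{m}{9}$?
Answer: $46$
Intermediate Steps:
$E{\left(Y,m \right)} = \frac{m}{9}$ ($E{\left(Y,m \right)} = m \frac{1}{9} = \frac{m}{9}$)
$150 E{\left(5,3 \right)} - 4 = 150 \cdot \frac{1}{9} \cdot 3 - 4 = 150 \cdot \frac{1}{3} - 4 = 50 - 4 = 46$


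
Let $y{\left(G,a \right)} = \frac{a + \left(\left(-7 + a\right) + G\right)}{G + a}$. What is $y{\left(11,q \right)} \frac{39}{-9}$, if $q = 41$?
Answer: $- \frac{43}{6} \approx -7.1667$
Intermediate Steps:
$y{\left(G,a \right)} = \frac{-7 + G + 2 a}{G + a}$ ($y{\left(G,a \right)} = \frac{a + \left(-7 + G + a\right)}{G + a} = \frac{-7 + G + 2 a}{G + a}$)
$y{\left(11,q \right)} \frac{39}{-9} = \frac{-7 + 11 + 2 \cdot 41}{11 + 41} \frac{39}{-9} = \frac{-7 + 11 + 82}{52} \cdot 39 \left(- \frac{1}{9}\right) = \frac{1}{52} \cdot 86 \left(- \frac{13}{3}\right) = \frac{43}{26} \left(- \frac{13}{3}\right) = - \frac{43}{6}$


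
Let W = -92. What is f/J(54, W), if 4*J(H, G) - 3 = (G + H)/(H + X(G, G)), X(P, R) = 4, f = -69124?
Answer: -2004596/17 ≈ -1.1792e+5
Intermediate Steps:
J(H, G) = ¾ + (G + H)/(4*(4 + H)) (J(H, G) = ¾ + ((G + H)/(H + 4))/4 = ¾ + ((G + H)/(4 + H))/4 = ¾ + (G + H)/(4*(4 + H)))
f/J(54, W) = -69124*(4 + 54)/(3 + 54 + (¼)*(-92)) = -69124*58/(3 + 54 - 23) = -69124/((1/58)*34) = -69124/17/29 = -69124*29/17 = -2004596/17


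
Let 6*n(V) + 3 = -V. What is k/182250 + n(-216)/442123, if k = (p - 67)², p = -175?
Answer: 25898961247/80576916750 ≈ 0.32142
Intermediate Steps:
n(V) = -½ - V/6 (n(V) = -½ + (-V)/6 = -½ - V/6)
k = 58564 (k = (-175 - 67)² = (-242)² = 58564)
k/182250 + n(-216)/442123 = 58564/182250 + (-½ - ⅙*(-216))/442123 = 58564*(1/182250) + (-½ + 36)*(1/442123) = 29282/91125 + (71/2)*(1/442123) = 29282/91125 + 71/884246 = 25898961247/80576916750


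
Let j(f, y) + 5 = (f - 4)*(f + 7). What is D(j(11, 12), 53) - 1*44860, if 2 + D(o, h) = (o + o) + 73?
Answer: -44547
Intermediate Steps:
j(f, y) = -5 + (-4 + f)*(7 + f) (j(f, y) = -5 + (f - 4)*(f + 7) = -5 + (-4 + f)*(7 + f))
D(o, h) = 71 + 2*o (D(o, h) = -2 + ((o + o) + 73) = -2 + (2*o + 73) = -2 + (73 + 2*o) = 71 + 2*o)
D(j(11, 12), 53) - 1*44860 = (71 + 2*(-33 + 11² + 3*11)) - 1*44860 = (71 + 2*(-33 + 121 + 33)) - 44860 = (71 + 2*121) - 44860 = (71 + 242) - 44860 = 313 - 44860 = -44547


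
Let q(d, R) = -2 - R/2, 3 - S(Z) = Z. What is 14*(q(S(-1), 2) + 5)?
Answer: 28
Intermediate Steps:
S(Z) = 3 - Z
q(d, R) = -2 - R/2
14*(q(S(-1), 2) + 5) = 14*((-2 - 1/2*2) + 5) = 14*((-2 - 1) + 5) = 14*(-3 + 5) = 14*2 = 28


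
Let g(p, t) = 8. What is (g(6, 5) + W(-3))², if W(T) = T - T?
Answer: 64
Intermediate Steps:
W(T) = 0
(g(6, 5) + W(-3))² = (8 + 0)² = 8² = 64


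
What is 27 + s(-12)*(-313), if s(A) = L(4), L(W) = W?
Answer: -1225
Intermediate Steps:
s(A) = 4
27 + s(-12)*(-313) = 27 + 4*(-313) = 27 - 1252 = -1225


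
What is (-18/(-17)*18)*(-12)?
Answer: -3888/17 ≈ -228.71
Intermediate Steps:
(-18/(-17)*18)*(-12) = (-18*(-1/17)*18)*(-12) = ((18/17)*18)*(-12) = (324/17)*(-12) = -3888/17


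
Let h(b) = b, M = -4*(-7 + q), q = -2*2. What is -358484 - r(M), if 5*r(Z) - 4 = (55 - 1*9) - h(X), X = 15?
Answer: -358491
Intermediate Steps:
q = -4
M = 44 (M = -4*(-7 - 4) = -4*(-11) = 44)
r(Z) = 7 (r(Z) = ⅘ + ((55 - 1*9) - 1*15)/5 = ⅘ + ((55 - 9) - 15)/5 = ⅘ + (46 - 15)/5 = ⅘ + (⅕)*31 = ⅘ + 31/5 = 7)
-358484 - r(M) = -358484 - 1*7 = -358484 - 7 = -358491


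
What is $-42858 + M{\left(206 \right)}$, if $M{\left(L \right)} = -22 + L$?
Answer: $-42674$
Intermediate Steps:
$-42858 + M{\left(206 \right)} = -42858 + \left(-22 + 206\right) = -42858 + 184 = -42674$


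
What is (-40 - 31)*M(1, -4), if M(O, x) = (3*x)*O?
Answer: 852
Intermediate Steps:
M(O, x) = 3*O*x
(-40 - 31)*M(1, -4) = (-40 - 31)*(3*1*(-4)) = -71*(-12) = 852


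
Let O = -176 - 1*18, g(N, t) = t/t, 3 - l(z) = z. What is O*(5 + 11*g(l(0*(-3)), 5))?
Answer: -3104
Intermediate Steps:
l(z) = 3 - z
g(N, t) = 1
O = -194 (O = -176 - 18 = -194)
O*(5 + 11*g(l(0*(-3)), 5)) = -194*(5 + 11*1) = -194*(5 + 11) = -194*16 = -3104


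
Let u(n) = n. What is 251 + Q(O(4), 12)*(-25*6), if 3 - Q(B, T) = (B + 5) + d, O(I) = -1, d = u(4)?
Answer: 1001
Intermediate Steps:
d = 4
Q(B, T) = -6 - B (Q(B, T) = 3 - ((B + 5) + 4) = 3 - ((5 + B) + 4) = 3 - (9 + B) = 3 + (-9 - B) = -6 - B)
251 + Q(O(4), 12)*(-25*6) = 251 + (-6 - 1*(-1))*(-25*6) = 251 + (-6 + 1)*(-150) = 251 - 5*(-150) = 251 + 750 = 1001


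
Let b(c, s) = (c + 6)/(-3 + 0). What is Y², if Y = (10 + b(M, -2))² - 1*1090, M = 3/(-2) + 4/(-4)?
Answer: 1327217761/1296 ≈ 1.0241e+6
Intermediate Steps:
M = -5/2 (M = 3*(-½) + 4*(-¼) = -3/2 - 1 = -5/2 ≈ -2.5000)
b(c, s) = -2 - c/3 (b(c, s) = (6 + c)/(-3) = (6 + c)*(-⅓) = -2 - c/3)
Y = -36431/36 (Y = (10 + (-2 - ⅓*(-5/2)))² - 1*1090 = (10 + (-2 + ⅚))² - 1090 = (10 - 7/6)² - 1090 = (53/6)² - 1090 = 2809/36 - 1090 = -36431/36 ≈ -1012.0)
Y² = (-36431/36)² = 1327217761/1296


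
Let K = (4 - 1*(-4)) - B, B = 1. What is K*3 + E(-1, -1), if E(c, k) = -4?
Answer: 17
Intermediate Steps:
K = 7 (K = (4 - 1*(-4)) - 1*1 = (4 + 4) - 1 = 8 - 1 = 7)
K*3 + E(-1, -1) = 7*3 - 4 = 21 - 4 = 17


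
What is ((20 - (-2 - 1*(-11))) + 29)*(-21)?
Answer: -840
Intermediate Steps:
((20 - (-2 - 1*(-11))) + 29)*(-21) = ((20 - (-2 + 11)) + 29)*(-21) = ((20 - 1*9) + 29)*(-21) = ((20 - 9) + 29)*(-21) = (11 + 29)*(-21) = 40*(-21) = -840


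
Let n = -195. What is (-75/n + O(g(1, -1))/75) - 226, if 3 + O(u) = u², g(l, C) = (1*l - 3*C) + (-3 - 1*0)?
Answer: -220001/975 ≈ -225.64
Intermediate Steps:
g(l, C) = -3 + l - 3*C (g(l, C) = (l - 3*C) + (-3 + 0) = (l - 3*C) - 3 = -3 + l - 3*C)
O(u) = -3 + u²
(-75/n + O(g(1, -1))/75) - 226 = (-75/(-195) + (-3 + (-3 + 1 - 3*(-1))²)/75) - 226 = (-75*(-1/195) + (-3 + (-3 + 1 + 3)²)*(1/75)) - 226 = (5/13 + (-3 + 1²)*(1/75)) - 226 = (5/13 + (-3 + 1)*(1/75)) - 226 = (5/13 - 2*1/75) - 226 = (5/13 - 2/75) - 226 = 349/975 - 226 = -220001/975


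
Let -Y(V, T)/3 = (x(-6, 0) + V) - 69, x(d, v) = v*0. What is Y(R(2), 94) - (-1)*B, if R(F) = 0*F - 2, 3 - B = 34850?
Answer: -34634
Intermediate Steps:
x(d, v) = 0
B = -34847 (B = 3 - 1*34850 = 3 - 34850 = -34847)
R(F) = -2 (R(F) = 0 - 2 = -2)
Y(V, T) = 207 - 3*V (Y(V, T) = -3*((0 + V) - 69) = -3*(V - 69) = -3*(-69 + V) = 207 - 3*V)
Y(R(2), 94) - (-1)*B = (207 - 3*(-2)) - (-1)*(-34847) = (207 + 6) - 1*34847 = 213 - 34847 = -34634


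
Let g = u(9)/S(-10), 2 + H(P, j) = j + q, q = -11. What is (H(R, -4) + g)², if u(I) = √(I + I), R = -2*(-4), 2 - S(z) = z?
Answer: (68 - √2)²/16 ≈ 277.10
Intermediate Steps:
S(z) = 2 - z
R = 8
u(I) = √2*√I (u(I) = √(2*I) = √2*√I)
H(P, j) = -13 + j (H(P, j) = -2 + (j - 11) = -2 + (-11 + j) = -13 + j)
g = √2/4 (g = (√2*√9)/(2 - 1*(-10)) = (√2*3)/(2 + 10) = (3*√2)/12 = (3*√2)*(1/12) = √2/4 ≈ 0.35355)
(H(R, -4) + g)² = ((-13 - 4) + √2/4)² = (-17 + √2/4)²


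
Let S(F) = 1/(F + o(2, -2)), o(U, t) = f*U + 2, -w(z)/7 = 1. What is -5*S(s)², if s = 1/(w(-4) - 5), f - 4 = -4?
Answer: -720/529 ≈ -1.3611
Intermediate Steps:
f = 0 (f = 4 - 4 = 0)
w(z) = -7 (w(z) = -7*1 = -7)
o(U, t) = 2 (o(U, t) = 0*U + 2 = 0 + 2 = 2)
s = -1/12 (s = 1/(-7 - 5) = 1/(-12) = -1/12 ≈ -0.083333)
S(F) = 1/(2 + F) (S(F) = 1/(F + 2) = 1/(2 + F))
-5*S(s)² = -5/(2 - 1/12)² = -5*(1/(23/12))² = -5*(12/23)² = -5*144/529 = -720/529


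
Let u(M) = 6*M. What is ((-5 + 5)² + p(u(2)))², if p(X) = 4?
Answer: 16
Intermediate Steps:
((-5 + 5)² + p(u(2)))² = ((-5 + 5)² + 4)² = (0² + 4)² = (0 + 4)² = 4² = 16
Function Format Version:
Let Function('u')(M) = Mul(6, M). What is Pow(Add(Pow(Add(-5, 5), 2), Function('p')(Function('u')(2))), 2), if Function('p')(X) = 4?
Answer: 16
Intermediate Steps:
Pow(Add(Pow(Add(-5, 5), 2), Function('p')(Function('u')(2))), 2) = Pow(Add(Pow(Add(-5, 5), 2), 4), 2) = Pow(Add(Pow(0, 2), 4), 2) = Pow(Add(0, 4), 2) = Pow(4, 2) = 16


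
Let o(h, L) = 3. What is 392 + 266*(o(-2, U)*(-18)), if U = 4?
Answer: -13972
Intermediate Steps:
392 + 266*(o(-2, U)*(-18)) = 392 + 266*(3*(-18)) = 392 + 266*(-54) = 392 - 14364 = -13972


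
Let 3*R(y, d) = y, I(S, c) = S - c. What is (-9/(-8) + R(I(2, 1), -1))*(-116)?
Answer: -1015/6 ≈ -169.17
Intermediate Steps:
R(y, d) = y/3
(-9/(-8) + R(I(2, 1), -1))*(-116) = (-9/(-8) + (2 - 1*1)/3)*(-116) = (-9*(-1/8) + (2 - 1)/3)*(-116) = (9/8 + (1/3)*1)*(-116) = (9/8 + 1/3)*(-116) = (35/24)*(-116) = -1015/6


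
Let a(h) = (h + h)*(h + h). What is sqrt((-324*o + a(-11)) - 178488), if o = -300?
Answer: 2*I*sqrt(20201) ≈ 284.26*I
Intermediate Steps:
a(h) = 4*h**2 (a(h) = (2*h)*(2*h) = 4*h**2)
sqrt((-324*o + a(-11)) - 178488) = sqrt((-324*(-300) + 4*(-11)**2) - 178488) = sqrt((97200 + 4*121) - 178488) = sqrt((97200 + 484) - 178488) = sqrt(97684 - 178488) = sqrt(-80804) = 2*I*sqrt(20201)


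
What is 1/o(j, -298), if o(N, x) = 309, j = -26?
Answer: 1/309 ≈ 0.0032362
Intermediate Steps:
1/o(j, -298) = 1/309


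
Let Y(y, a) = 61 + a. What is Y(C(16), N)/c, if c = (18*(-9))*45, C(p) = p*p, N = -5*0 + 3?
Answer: -32/3645 ≈ -0.0087792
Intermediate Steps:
N = 3 (N = 0 + 3 = 3)
C(p) = p²
c = -7290 (c = -162*45 = -7290)
Y(C(16), N)/c = (61 + 3)/(-7290) = 64*(-1/7290) = -32/3645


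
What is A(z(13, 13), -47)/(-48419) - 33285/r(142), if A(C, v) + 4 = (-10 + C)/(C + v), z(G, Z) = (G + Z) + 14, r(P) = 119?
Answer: -1611625429/5761861 ≈ -279.71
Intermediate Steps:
z(G, Z) = 14 + G + Z
A(C, v) = -4 + (-10 + C)/(C + v)
A(z(13, 13), -47)/(-48419) - 33285/r(142) = ((-10 - 4*(-47) - 3*(14 + 13 + 13))/((14 + 13 + 13) - 47))/(-48419) - 33285/119 = ((-10 + 188 - 3*40)/(40 - 47))*(-1/48419) - 33285*1/119 = ((-10 + 188 - 120)/(-7))*(-1/48419) - 4755/17 = -⅐*58*(-1/48419) - 4755/17 = -58/7*(-1/48419) - 4755/17 = 58/338933 - 4755/17 = -1611625429/5761861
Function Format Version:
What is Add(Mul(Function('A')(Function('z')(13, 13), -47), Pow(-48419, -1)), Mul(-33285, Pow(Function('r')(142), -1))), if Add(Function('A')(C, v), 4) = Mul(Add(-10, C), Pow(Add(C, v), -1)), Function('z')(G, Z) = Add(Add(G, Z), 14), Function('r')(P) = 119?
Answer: Rational(-1611625429, 5761861) ≈ -279.71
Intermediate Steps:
Function('z')(G, Z) = Add(14, G, Z)
Function('A')(C, v) = Add(-4, Mul(Pow(Add(C, v), -1), Add(-10, C))) (Function('A')(C, v) = Add(-4, Mul(Add(-10, C), Pow(Add(C, v), -1))) = Add(-4, Mul(Pow(Add(C, v), -1), Add(-10, C))))
Add(Mul(Function('A')(Function('z')(13, 13), -47), Pow(-48419, -1)), Mul(-33285, Pow(Function('r')(142), -1))) = Add(Mul(Mul(Pow(Add(Add(14, 13, 13), -47), -1), Add(-10, Mul(-4, -47), Mul(-3, Add(14, 13, 13)))), Pow(-48419, -1)), Mul(-33285, Pow(119, -1))) = Add(Mul(Mul(Pow(Add(40, -47), -1), Add(-10, 188, Mul(-3, 40))), Rational(-1, 48419)), Mul(-33285, Rational(1, 119))) = Add(Mul(Mul(Pow(-7, -1), Add(-10, 188, -120)), Rational(-1, 48419)), Rational(-4755, 17)) = Add(Mul(Mul(Rational(-1, 7), 58), Rational(-1, 48419)), Rational(-4755, 17)) = Add(Mul(Rational(-58, 7), Rational(-1, 48419)), Rational(-4755, 17)) = Add(Rational(58, 338933), Rational(-4755, 17)) = Rational(-1611625429, 5761861)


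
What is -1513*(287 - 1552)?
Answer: 1913945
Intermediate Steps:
-1513*(287 - 1552) = -1513*(-1265) = 1913945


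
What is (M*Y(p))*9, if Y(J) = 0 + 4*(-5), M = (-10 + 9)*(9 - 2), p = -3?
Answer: 1260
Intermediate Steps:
M = -7 (M = -1*7 = -7)
Y(J) = -20 (Y(J) = 0 - 20 = -20)
(M*Y(p))*9 = -7*(-20)*9 = 140*9 = 1260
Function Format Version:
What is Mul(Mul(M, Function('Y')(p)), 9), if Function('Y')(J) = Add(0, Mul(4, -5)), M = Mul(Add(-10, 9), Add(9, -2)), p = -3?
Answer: 1260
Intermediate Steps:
M = -7 (M = Mul(-1, 7) = -7)
Function('Y')(J) = -20 (Function('Y')(J) = Add(0, -20) = -20)
Mul(Mul(M, Function('Y')(p)), 9) = Mul(Mul(-7, -20), 9) = Mul(140, 9) = 1260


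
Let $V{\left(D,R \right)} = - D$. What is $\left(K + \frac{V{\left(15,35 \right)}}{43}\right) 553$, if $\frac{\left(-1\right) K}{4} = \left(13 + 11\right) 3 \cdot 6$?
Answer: $- \frac{41098407}{43} \approx -9.5578 \cdot 10^{5}$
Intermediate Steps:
$K = -1728$ ($K = - 4 \left(13 + 11\right) 3 \cdot 6 = - 4 \cdot 24 \cdot 18 = \left(-4\right) 432 = -1728$)
$\left(K + \frac{V{\left(15,35 \right)}}{43}\right) 553 = \left(-1728 + \frac{\left(-1\right) 15}{43}\right) 553 = \left(-1728 - \frac{15}{43}\right) 553 = \left(- \frac{74319}{43}\right) 553 = - \frac{41098407}{43}$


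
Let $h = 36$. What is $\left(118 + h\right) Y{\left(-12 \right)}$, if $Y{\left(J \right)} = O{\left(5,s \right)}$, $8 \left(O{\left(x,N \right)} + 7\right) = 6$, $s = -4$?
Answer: $- \frac{1925}{2} \approx -962.5$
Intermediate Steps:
$O{\left(x,N \right)} = - \frac{25}{4}$ ($O{\left(x,N \right)} = -7 + \frac{1}{8} \cdot 6 = -7 + \frac{3}{4} = - \frac{25}{4}$)
$Y{\left(J \right)} = - \frac{25}{4}$
$\left(118 + h\right) Y{\left(-12 \right)} = \left(118 + 36\right) \left(- \frac{25}{4}\right) = 154 \left(- \frac{25}{4}\right) = - \frac{1925}{2}$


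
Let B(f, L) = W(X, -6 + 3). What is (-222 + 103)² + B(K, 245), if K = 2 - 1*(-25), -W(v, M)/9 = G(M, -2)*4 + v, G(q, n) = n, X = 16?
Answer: 14089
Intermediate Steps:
W(v, M) = 72 - 9*v (W(v, M) = -9*(-2*4 + v) = -9*(-8 + v) = 72 - 9*v)
K = 27 (K = 2 + 25 = 27)
B(f, L) = -72 (B(f, L) = 72 - 9*16 = 72 - 144 = -72)
(-222 + 103)² + B(K, 245) = (-222 + 103)² - 72 = (-119)² - 72 = 14161 - 72 = 14089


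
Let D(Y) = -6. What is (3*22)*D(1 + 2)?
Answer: -396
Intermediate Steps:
(3*22)*D(1 + 2) = (3*22)*(-6) = 66*(-6) = -396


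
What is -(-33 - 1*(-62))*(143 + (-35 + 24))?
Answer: -3828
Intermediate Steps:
-(-33 - 1*(-62))*(143 + (-35 + 24)) = -(-33 + 62)*(143 - 11) = -29*132 = -1*3828 = -3828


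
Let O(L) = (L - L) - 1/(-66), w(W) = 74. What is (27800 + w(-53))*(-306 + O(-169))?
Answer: -25587065/3 ≈ -8.5290e+6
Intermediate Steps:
O(L) = 1/66 (O(L) = 0 - 1*(-1/66) = 0 + 1/66 = 1/66)
(27800 + w(-53))*(-306 + O(-169)) = (27800 + 74)*(-306 + 1/66) = 27874*(-20195/66) = -25587065/3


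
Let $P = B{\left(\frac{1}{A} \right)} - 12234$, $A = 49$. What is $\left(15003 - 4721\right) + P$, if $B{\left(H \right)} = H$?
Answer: $- \frac{95647}{49} \approx -1952.0$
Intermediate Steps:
$P = - \frac{599465}{49}$ ($P = \frac{1}{49} - 12234 = - \frac{599465}{49} \approx -12234.0$)
$\left(15003 - 4721\right) + P = \left(15003 - 4721\right) - \frac{599465}{49} = 10282 - \frac{599465}{49} = - \frac{95647}{49}$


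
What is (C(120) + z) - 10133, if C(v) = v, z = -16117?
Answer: -26130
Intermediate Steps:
(C(120) + z) - 10133 = (120 - 16117) - 10133 = -15997 - 10133 = -26130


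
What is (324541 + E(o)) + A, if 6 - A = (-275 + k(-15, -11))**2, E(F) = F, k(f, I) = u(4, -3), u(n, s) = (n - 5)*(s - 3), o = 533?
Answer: 252719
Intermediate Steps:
u(n, s) = (-5 + n)*(-3 + s)
k(f, I) = 6 (k(f, I) = 15 - 5*(-3) - 3*4 + 4*(-3) = 15 + 15 - 12 - 12 = 6)
A = -72355 (A = 6 - (-275 + 6)**2 = 6 - 1*(-269)**2 = 6 - 1*72361 = 6 - 72361 = -72355)
(324541 + E(o)) + A = (324541 + 533) - 72355 = 325074 - 72355 = 252719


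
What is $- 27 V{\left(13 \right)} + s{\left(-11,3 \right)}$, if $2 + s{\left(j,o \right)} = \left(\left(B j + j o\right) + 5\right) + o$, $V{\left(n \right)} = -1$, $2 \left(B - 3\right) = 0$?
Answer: $-33$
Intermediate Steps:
$B = 3$ ($B = 3 + \frac{1}{2} \cdot 0 = 3 + 0 = 3$)
$s{\left(j,o \right)} = 3 + o + 3 j + j o$ ($s{\left(j,o \right)} = -2 + \left(\left(\left(3 j + j o\right) + 5\right) + o\right) = -2 + \left(\left(5 + 3 j + j o\right) + o\right) = -2 + \left(5 + o + 3 j + j o\right) = 3 + o + 3 j + j o$)
$- 27 V{\left(13 \right)} + s{\left(-11,3 \right)} = \left(-27\right) \left(-1\right) + \left(3 + 3 + 3 \left(-11\right) - 33\right) = 27 + \left(3 + 3 - 33 - 33\right) = 27 - 60 = -33$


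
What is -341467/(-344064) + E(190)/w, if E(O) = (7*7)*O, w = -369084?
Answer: 487407819/503922688 ≈ 0.96723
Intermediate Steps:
E(O) = 49*O
-341467/(-344064) + E(190)/w = -341467/(-344064) + (49*190)/(-369084) = -341467*(-1/344064) + 9310*(-1/369084) = 48781/49152 - 4655/184542 = 487407819/503922688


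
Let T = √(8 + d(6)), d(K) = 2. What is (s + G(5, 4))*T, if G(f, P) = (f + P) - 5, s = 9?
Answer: 13*√10 ≈ 41.110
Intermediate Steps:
G(f, P) = -5 + P + f (G(f, P) = (P + f) - 5 = -5 + P + f)
T = √10 (T = √(8 + 2) = √10 ≈ 3.1623)
(s + G(5, 4))*T = (9 + (-5 + 4 + 5))*√10 = (9 + 4)*√10 = 13*√10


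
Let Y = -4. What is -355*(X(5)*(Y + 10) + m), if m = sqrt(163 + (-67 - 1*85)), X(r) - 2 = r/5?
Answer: -6390 - 355*sqrt(11) ≈ -7567.4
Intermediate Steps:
X(r) = 2 + r/5
m = sqrt(11) (m = sqrt(163 + (-67 - 85)) = sqrt(163 - 152) = sqrt(11) ≈ 3.3166)
-355*(X(5)*(Y + 10) + m) = -355*((2 + (1/5)*5)*(-4 + 10) + sqrt(11)) = -355*((2 + 1)*6 + sqrt(11)) = -355*(3*6 + sqrt(11)) = -355*(18 + sqrt(11)) = -6390 - 355*sqrt(11)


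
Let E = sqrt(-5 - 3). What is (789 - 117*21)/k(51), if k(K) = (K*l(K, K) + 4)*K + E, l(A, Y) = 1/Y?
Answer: -425340/65033 + 3336*I*sqrt(2)/65033 ≈ -6.5404 + 0.072545*I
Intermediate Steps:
E = 2*I*sqrt(2) (E = sqrt(-8) = 2*I*sqrt(2) ≈ 2.8284*I)
k(K) = 5*K + 2*I*sqrt(2) (k(K) = (K/K + 4)*K + 2*I*sqrt(2) = (1 + 4)*K + 2*I*sqrt(2) = 5*K + 2*I*sqrt(2))
(789 - 117*21)/k(51) = (789 - 117*21)/(5*51 + 2*I*sqrt(2)) = (789 - 2457)/(255 + 2*I*sqrt(2)) = -1668/(255 + 2*I*sqrt(2))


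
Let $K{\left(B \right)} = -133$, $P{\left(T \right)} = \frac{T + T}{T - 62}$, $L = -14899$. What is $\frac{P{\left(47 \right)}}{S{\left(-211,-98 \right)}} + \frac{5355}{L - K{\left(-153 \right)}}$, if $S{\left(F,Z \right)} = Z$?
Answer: $- \frac{1080641}{3617670} \approx -0.29871$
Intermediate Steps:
$P{\left(T \right)} = \frac{2 T}{-62 + T}$
$\frac{P{\left(47 \right)}}{S{\left(-211,-98 \right)}} + \frac{5355}{L - K{\left(-153 \right)}} = \frac{2 \cdot 47 \frac{1}{-62 + 47}}{-98} + \frac{5355}{-14899 - -133} = 2 \cdot 47 \frac{1}{-15} \left(- \frac{1}{98}\right) + \frac{5355}{-14899 + 133} = 2 \cdot 47 \left(- \frac{1}{15}\right) \left(- \frac{1}{98}\right) + \frac{5355}{-14766} = \left(- \frac{94}{15}\right) \left(- \frac{1}{98}\right) + 5355 \left(- \frac{1}{14766}\right) = \frac{47}{735} - \frac{1785}{4922} = - \frac{1080641}{3617670}$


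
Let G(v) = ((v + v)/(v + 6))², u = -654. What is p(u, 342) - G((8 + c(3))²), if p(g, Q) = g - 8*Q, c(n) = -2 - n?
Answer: -84786/25 ≈ -3391.4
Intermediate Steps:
G(v) = 4*v²/(6 + v)² (G(v) = ((2*v)/(6 + v))² = (2*v/(6 + v))² = 4*v²/(6 + v)²)
p(u, 342) - G((8 + c(3))²) = (-654 - 8*342) - 4*((8 + (-2 - 1*3))²)²/(6 + (8 + (-2 - 1*3))²)² = (-654 - 2736) - 4*((8 + (-2 - 3))²)²/(6 + (8 + (-2 - 3))²)² = -3390 - 4*((8 - 5)²)²/(6 + (8 - 5)²)² = -3390 - 4*(3²)²/(6 + 3²)² = -3390 - 4*9²/(6 + 9)² = -3390 - 4*81/15² = -3390 - 4*81/225 = -3390 - 1*36/25 = -3390 - 36/25 = -84786/25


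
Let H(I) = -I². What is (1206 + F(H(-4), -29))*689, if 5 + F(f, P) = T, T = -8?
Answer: 821977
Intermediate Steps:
F(f, P) = -13 (F(f, P) = -5 - 8 = -13)
(1206 + F(H(-4), -29))*689 = (1206 - 13)*689 = 1193*689 = 821977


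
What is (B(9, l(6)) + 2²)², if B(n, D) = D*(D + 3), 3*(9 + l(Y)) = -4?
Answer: 515524/81 ≈ 6364.5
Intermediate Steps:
l(Y) = -31/3 (l(Y) = -9 + (⅓)*(-4) = -9 - 4/3 = -31/3)
B(n, D) = D*(3 + D)
(B(9, l(6)) + 2²)² = (-31*(3 - 31/3)/3 + 2²)² = (-31/3*(-22/3) + 4)² = (682/9 + 4)² = (718/9)² = 515524/81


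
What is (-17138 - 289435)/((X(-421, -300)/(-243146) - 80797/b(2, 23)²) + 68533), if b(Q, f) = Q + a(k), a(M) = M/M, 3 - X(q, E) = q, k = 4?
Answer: -335438993961/65163126092 ≈ -5.1477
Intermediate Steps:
X(q, E) = 3 - q
a(M) = 1
b(Q, f) = 1 + Q (b(Q, f) = Q + 1 = 1 + Q)
(-17138 - 289435)/((X(-421, -300)/(-243146) - 80797/b(2, 23)²) + 68533) = (-17138 - 289435)/(((3 - 1*(-421))/(-243146) - 80797/(1 + 2)²) + 68533) = -306573/(((3 + 421)*(-1/243146) - 80797/(3²)) + 68533) = -306573/((424*(-1/243146) - 80797/9) + 68533) = -306573/((-212/121573 - 80797*⅑) + 68533) = -306573/((-212/121573 - 80797/9) + 68533) = -306573/(-9822735589/1094157 + 68533) = -306573/65163126092/1094157 = -306573*1094157/65163126092 = -335438993961/65163126092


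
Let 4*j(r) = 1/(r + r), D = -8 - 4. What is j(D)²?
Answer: 1/9216 ≈ 0.00010851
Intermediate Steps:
D = -12
j(r) = 1/(8*r) (j(r) = 1/(4*(r + r)) = 1/(4*((2*r))) = (1/(2*r))/4 = 1/(8*r))
j(D)² = ((⅛)/(-12))² = ((⅛)*(-1/12))² = (-1/96)² = 1/9216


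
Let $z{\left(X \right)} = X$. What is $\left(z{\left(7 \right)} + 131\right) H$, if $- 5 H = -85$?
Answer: $2346$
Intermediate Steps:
$H = 17$ ($H = \left(- \frac{1}{5}\right) \left(-85\right) = 17$)
$\left(z{\left(7 \right)} + 131\right) H = \left(7 + 131\right) 17 = 138 \cdot 17 = 2346$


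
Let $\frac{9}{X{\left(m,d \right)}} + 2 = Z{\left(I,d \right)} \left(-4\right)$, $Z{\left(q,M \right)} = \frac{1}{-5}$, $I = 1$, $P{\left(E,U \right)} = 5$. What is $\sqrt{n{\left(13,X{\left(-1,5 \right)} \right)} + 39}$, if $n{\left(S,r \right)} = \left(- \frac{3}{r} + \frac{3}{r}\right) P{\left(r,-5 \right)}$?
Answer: $\sqrt{39} \approx 6.245$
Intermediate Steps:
$Z{\left(q,M \right)} = - \frac{1}{5}$
$X{\left(m,d \right)} = - \frac{15}{2}$ ($X{\left(m,d \right)} = \frac{9}{-2 - - \frac{4}{5}} = \frac{9}{-2 + \frac{4}{5}} = \frac{9}{- \frac{6}{5}} = 9 \left(- \frac{5}{6}\right) = - \frac{15}{2}$)
$n{\left(S,r \right)} = 0$ ($n{\left(S,r \right)} = \left(- \frac{3}{r} + \frac{3}{r}\right) 5 = 0 \cdot 5 = 0$)
$\sqrt{n{\left(13,X{\left(-1,5 \right)} \right)} + 39} = \sqrt{0 + 39} = \sqrt{39}$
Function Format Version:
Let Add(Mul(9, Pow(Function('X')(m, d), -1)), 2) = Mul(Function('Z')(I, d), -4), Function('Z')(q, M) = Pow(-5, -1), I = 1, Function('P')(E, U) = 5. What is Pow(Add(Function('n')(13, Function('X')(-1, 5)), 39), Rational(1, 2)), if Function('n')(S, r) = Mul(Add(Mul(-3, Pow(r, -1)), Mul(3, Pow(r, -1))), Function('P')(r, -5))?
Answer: Pow(39, Rational(1, 2)) ≈ 6.2450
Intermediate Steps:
Function('Z')(q, M) = Rational(-1, 5)
Function('X')(m, d) = Rational(-15, 2) (Function('X')(m, d) = Mul(9, Pow(Add(-2, Mul(Rational(-1, 5), -4)), -1)) = Mul(9, Pow(Add(-2, Rational(4, 5)), -1)) = Mul(9, Pow(Rational(-6, 5), -1)) = Mul(9, Rational(-5, 6)) = Rational(-15, 2))
Function('n')(S, r) = 0 (Function('n')(S, r) = Mul(Add(Mul(-3, Pow(r, -1)), Mul(3, Pow(r, -1))), 5) = Mul(0, 5) = 0)
Pow(Add(Function('n')(13, Function('X')(-1, 5)), 39), Rational(1, 2)) = Pow(Add(0, 39), Rational(1, 2)) = Pow(39, Rational(1, 2))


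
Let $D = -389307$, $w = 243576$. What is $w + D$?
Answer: $-145731$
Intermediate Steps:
$w + D = 243576 - 389307 = -145731$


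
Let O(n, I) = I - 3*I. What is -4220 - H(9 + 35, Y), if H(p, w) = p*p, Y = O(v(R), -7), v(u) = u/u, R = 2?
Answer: -6156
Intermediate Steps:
v(u) = 1
O(n, I) = -2*I
Y = 14 (Y = -2*(-7) = 14)
H(p, w) = p²
-4220 - H(9 + 35, Y) = -4220 - (9 + 35)² = -4220 - 1*44² = -4220 - 1*1936 = -4220 - 1936 = -6156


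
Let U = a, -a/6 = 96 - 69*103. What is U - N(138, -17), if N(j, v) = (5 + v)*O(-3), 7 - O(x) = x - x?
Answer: 42150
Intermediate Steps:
O(x) = 7 (O(x) = 7 - (x - x) = 7 - 1*0 = 7 + 0 = 7)
N(j, v) = 35 + 7*v (N(j, v) = (5 + v)*7 = 35 + 7*v)
a = 42066 (a = -6*(96 - 69*103) = -6*(96 - 7107) = -6*(-7011) = 42066)
U = 42066
U - N(138, -17) = 42066 - (35 + 7*(-17)) = 42066 - (35 - 119) = 42066 - 1*(-84) = 42066 + 84 = 42150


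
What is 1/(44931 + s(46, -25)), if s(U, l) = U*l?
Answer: 1/43781 ≈ 2.2841e-5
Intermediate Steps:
1/(44931 + s(46, -25)) = 1/(44931 + 46*(-25)) = 1/(44931 - 1150) = 1/43781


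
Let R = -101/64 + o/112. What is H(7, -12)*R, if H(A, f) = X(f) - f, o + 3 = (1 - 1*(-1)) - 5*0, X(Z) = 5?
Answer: -12087/448 ≈ -26.980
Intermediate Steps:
o = -1 (o = -3 + ((1 - 1*(-1)) - 5*0) = -3 + ((1 + 1) + 0) = -3 + (2 + 0) = -3 + 2 = -1)
R = -711/448 (R = -101/64 - 1/112 = -711/448 ≈ -1.5871)
H(A, f) = 5 - f
H(7, -12)*R = (5 - 1*(-12))*(-711/448) = (5 + 12)*(-711/448) = 17*(-711/448) = -12087/448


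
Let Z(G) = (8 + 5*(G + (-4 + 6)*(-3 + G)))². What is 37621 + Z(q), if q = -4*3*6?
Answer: 1252025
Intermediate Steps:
q = -72 (q = -12*6 = -72)
Z(G) = (-22 + 15*G)² (Z(G) = (8 + 5*(G + 2*(-3 + G)))² = (8 + 5*(G + (-6 + 2*G)))² = (8 + 5*(-6 + 3*G))² = (8 + (-30 + 15*G))² = (-22 + 15*G)²)
37621 + Z(q) = 37621 + (-22 + 15*(-72))² = 37621 + (-22 - 1080)² = 37621 + (-1102)² = 37621 + 1214404 = 1252025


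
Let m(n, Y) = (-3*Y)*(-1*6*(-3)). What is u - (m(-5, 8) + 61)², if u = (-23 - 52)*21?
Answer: -139216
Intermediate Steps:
m(n, Y) = -54*Y (m(n, Y) = (-3*Y)*(-6*(-3)) = -3*Y*18 = -54*Y)
u = -1575 (u = -75*21 = -1575)
u - (m(-5, 8) + 61)² = -1575 - (-54*8 + 61)² = -1575 - (-432 + 61)² = -1575 - 1*(-371)² = -1575 - 1*137641 = -1575 - 137641 = -139216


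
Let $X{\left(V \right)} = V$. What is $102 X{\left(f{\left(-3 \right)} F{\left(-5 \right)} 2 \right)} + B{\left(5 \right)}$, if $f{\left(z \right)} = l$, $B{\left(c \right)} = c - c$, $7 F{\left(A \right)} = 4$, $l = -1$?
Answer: $- \frac{816}{7} \approx -116.57$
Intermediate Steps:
$F{\left(A \right)} = \frac{4}{7}$ ($F{\left(A \right)} = \frac{1}{7} \cdot 4 = \frac{4}{7}$)
$B{\left(c \right)} = 0$
$f{\left(z \right)} = -1$
$102 X{\left(f{\left(-3 \right)} F{\left(-5 \right)} 2 \right)} + B{\left(5 \right)} = 102 \left(-1\right) \frac{4}{7} \cdot 2 + 0 = 102 \left(\left(- \frac{4}{7}\right) 2\right) + 0 = 102 \left(- \frac{8}{7}\right) + 0 = - \frac{816}{7} + 0 = - \frac{816}{7}$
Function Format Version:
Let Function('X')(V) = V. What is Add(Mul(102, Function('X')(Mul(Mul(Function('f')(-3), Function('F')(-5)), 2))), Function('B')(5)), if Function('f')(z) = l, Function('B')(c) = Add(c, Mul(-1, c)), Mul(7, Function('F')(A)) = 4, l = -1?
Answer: Rational(-816, 7) ≈ -116.57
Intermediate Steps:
Function('F')(A) = Rational(4, 7) (Function('F')(A) = Mul(Rational(1, 7), 4) = Rational(4, 7))
Function('B')(c) = 0
Function('f')(z) = -1
Add(Mul(102, Function('X')(Mul(Mul(Function('f')(-3), Function('F')(-5)), 2))), Function('B')(5)) = Add(Mul(102, Mul(Mul(-1, Rational(4, 7)), 2)), 0) = Add(Mul(102, Mul(Rational(-4, 7), 2)), 0) = Add(Mul(102, Rational(-8, 7)), 0) = Add(Rational(-816, 7), 0) = Rational(-816, 7)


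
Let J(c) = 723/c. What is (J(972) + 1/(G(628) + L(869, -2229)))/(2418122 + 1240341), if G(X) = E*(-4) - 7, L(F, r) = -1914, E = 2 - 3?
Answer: 17099/84159282852 ≈ 2.0317e-7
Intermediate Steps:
E = -1
G(X) = -3 (G(X) = -1*(-4) - 7 = 4 - 7 = -3)
(J(972) + 1/(G(628) + L(869, -2229)))/(2418122 + 1240341) = (723/972 + 1/(-3 - 1914))/(2418122 + 1240341) = (723*(1/972) + 1/(-1917))/3658463 = (241/324 - 1/1917)*(1/3658463) = (17099/23004)*(1/3658463) = 17099/84159282852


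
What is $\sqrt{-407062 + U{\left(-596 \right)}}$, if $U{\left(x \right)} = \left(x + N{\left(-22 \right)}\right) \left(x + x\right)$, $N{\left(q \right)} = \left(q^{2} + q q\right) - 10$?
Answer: $3 i \sqrt{93174} \approx 915.73 i$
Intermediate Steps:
$N{\left(q \right)} = -10 + 2 q^{2}$ ($N{\left(q \right)} = \left(q^{2} + q^{2}\right) - 10 = 2 q^{2} - 10 = -10 + 2 q^{2}$)
$U{\left(x \right)} = 2 x \left(958 + x\right)$ ($U{\left(x \right)} = \left(x - \left(10 - 2 \left(-22\right)^{2}\right)\right) \left(x + x\right) = \left(x + \left(-10 + 2 \cdot 484\right)\right) 2 x = \left(x + \left(-10 + 968\right)\right) 2 x = \left(x + 958\right) 2 x = \left(958 + x\right) 2 x = 2 x \left(958 + x\right)$)
$\sqrt{-407062 + U{\left(-596 \right)}} = \sqrt{-407062 + 2 \left(-596\right) \left(958 - 596\right)} = \sqrt{-407062 + 2 \left(-596\right) 362} = \sqrt{-407062 - 431504} = \sqrt{-838566} = 3 i \sqrt{93174}$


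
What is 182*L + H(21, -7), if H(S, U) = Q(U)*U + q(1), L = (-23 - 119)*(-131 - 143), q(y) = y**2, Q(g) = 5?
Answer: 7081222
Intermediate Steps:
L = 38908 (L = -142*(-274) = 38908)
H(S, U) = 1 + 5*U (H(S, U) = 5*U + 1**2 = 5*U + 1 = 1 + 5*U)
182*L + H(21, -7) = 182*38908 + (1 + 5*(-7)) = 7081256 + (1 - 35) = 7081256 - 34 = 7081222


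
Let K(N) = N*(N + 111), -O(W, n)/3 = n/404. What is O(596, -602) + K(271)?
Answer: 20912347/202 ≈ 1.0353e+5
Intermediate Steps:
O(W, n) = -3*n/404
K(N) = N*(111 + N)
O(596, -602) + K(271) = -3/404*(-602) + 271*(111 + 271) = 903/202 + 271*382 = 903/202 + 103522 = 20912347/202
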